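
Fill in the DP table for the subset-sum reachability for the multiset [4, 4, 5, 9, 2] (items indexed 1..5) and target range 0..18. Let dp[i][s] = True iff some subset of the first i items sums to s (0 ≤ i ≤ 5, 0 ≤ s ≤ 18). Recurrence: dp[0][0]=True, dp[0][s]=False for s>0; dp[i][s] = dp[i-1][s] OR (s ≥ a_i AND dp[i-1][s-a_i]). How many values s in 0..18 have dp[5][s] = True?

i\s   0   1   2   3   4   5   6   7   8   9  10  11  12  13  14  15  16  17  18
  0   T   F   F   F   F   F   F   F   F   F   F   F   F   F   F   F   F   F   F
  1   T   F   F   F   T   F   F   F   F   F   F   F   F   F   F   F   F   F   F
  2   T   F   F   F   T   F   F   F   T   F   F   F   F   F   F   F   F   F   F
  3   T   F   F   F   T   T   F   F   T   T   F   F   F   T   F   F   F   F   F
  4   T   F   F   F   T   T   F   F   T   T   F   F   F   T   T   F   F   T   T
  5   T   F   T   F   T   T   T   T   T   T   T   T   F   T   T   T   T   T   T

16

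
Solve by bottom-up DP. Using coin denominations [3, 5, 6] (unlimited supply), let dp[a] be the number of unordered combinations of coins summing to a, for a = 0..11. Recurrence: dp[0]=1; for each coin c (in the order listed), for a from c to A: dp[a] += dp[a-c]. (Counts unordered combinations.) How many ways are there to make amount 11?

2

after  coin     0     1     2     3     4     5     6     7     8     9    10    11
          3     1     0     0     1     0     0     1     0     0     1     0     0
          5     1     0     0     1     0     1     1     0     1     1     1     1
          6     1     0     0     1     0     1     2     0     1     2     1     2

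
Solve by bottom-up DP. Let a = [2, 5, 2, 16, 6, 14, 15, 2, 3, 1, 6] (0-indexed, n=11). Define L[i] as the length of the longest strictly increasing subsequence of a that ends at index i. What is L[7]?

   i    0    1    2    3    4    5    6    7    8    9   10
a[i]    2    5    2   16    6   14   15    2    3    1    6
L[i]    1    2    1    3    3    4    5    1    2    1    3

1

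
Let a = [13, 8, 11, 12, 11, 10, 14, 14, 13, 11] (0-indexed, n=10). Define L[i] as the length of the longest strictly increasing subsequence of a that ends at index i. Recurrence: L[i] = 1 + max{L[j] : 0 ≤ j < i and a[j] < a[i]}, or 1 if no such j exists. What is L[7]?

4

   i    0    1    2    3    4    5    6    7    8    9
a[i]   13    8   11   12   11   10   14   14   13   11
L[i]    1    1    2    3    2    2    4    4    4    3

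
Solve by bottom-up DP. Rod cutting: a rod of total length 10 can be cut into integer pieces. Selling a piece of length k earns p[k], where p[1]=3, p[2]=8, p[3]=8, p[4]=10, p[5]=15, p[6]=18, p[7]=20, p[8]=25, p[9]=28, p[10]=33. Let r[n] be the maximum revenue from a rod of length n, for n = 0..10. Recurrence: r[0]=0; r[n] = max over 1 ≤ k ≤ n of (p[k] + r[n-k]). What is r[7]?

27

   n    0    1    2    3    4    5    6    7    8    9   10
r[n]    0    3    8   11   16   19   24   27   32   35   40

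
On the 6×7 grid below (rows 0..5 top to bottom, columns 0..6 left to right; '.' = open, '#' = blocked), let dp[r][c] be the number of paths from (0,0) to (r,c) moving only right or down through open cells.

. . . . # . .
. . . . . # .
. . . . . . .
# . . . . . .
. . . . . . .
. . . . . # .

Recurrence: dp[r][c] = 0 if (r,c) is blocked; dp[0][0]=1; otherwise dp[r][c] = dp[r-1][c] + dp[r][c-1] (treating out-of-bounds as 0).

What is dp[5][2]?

15

r\c   0   1   2   3   4   5   6
  0   1   1   1   1   0   0   0
  1   1   2   3   4   4   0   0
  2   1   3   6  10  14  14  14
  3   0   3   9  19  33  47  61
  4   0   3  12  31  64 111 172
  5   0   3  15  46 110   0 172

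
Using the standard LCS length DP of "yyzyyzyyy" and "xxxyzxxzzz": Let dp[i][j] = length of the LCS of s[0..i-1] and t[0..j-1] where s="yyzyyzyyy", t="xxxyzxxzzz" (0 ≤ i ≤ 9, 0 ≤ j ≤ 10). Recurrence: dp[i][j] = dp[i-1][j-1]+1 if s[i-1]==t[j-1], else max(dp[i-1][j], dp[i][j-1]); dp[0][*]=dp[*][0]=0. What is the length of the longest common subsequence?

   ''  x  x  x  y  z  x  x  z  z  z
''  0  0  0  0  0  0  0  0  0  0  0
 y  0  0  0  0  1  1  1  1  1  1  1
 y  0  0  0  0  1  1  1  1  1  1  1
 z  0  0  0  0  1  2  2  2  2  2  2
 y  0  0  0  0  1  2  2  2  2  2  2
 y  0  0  0  0  1  2  2  2  2  2  2
 z  0  0  0  0  1  2  2  2  3  3  3
 y  0  0  0  0  1  2  2  2  3  3  3
 y  0  0  0  0  1  2  2  2  3  3  3
 y  0  0  0  0  1  2  2  2  3  3  3

3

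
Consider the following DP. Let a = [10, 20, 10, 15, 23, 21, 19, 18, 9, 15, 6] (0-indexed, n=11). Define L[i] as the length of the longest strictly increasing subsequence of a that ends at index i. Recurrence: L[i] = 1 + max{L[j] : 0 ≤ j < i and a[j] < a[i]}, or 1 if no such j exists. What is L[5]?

   i    0    1    2    3    4    5    6    7    8    9   10
a[i]   10   20   10   15   23   21   19   18    9   15    6
L[i]    1    2    1    2    3    3    3    3    1    2    1

3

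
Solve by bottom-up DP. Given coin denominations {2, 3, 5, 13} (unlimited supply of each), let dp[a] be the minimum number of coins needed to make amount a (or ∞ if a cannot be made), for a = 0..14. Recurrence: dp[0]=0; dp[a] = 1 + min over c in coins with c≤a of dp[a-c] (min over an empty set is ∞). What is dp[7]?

 a  0  1  2  3  4  5  6  7  8  9 10 11 12 13 14
dp  0  -  1  1  2  1  2  2  2  3  2  3  3  1  4
(- denotes ∞ / unreachable)

2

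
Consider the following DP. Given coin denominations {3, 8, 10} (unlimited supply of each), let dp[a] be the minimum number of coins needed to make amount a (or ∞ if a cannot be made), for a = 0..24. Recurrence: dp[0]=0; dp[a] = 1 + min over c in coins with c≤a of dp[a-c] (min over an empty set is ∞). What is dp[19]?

 a  0  1  2  3  4  5  6  7  8  9 10 11 12 13 14 15 16 17 18 19 20 21 22 23 24
dp  0  -  -  1  -  -  2  -  1  3  1  2  4  2  3  5  2  4  2  3  2  3  4  3  3
(- denotes ∞ / unreachable)

3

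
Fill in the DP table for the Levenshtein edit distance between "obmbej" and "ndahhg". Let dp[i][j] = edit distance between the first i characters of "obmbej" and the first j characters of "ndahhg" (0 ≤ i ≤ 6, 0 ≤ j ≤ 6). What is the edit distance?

6

   ''  n  d  a  h  h  g
''  0  1  2  3  4  5  6
 o  1  1  2  3  4  5  6
 b  2  2  2  3  4  5  6
 m  3  3  3  3  4  5  6
 b  4  4  4  4  4  5  6
 e  5  5  5  5  5  5  6
 j  6  6  6  6  6  6  6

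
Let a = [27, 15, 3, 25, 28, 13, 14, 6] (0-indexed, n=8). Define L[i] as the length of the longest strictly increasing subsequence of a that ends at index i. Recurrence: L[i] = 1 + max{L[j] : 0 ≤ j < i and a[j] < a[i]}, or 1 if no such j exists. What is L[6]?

3

   i    0    1    2    3    4    5    6    7
a[i]   27   15    3   25   28   13   14    6
L[i]    1    1    1    2    3    2    3    2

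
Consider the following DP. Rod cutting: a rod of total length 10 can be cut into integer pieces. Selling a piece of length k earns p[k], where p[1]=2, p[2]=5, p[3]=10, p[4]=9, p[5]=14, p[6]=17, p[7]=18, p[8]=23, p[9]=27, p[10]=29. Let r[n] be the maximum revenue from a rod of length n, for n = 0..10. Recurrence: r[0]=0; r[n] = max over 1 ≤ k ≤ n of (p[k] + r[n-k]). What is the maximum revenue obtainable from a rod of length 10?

32

   n    0    1    2    3    4    5    6    7    8    9   10
r[n]    0    2    5   10   12   15   20   22   25   30   32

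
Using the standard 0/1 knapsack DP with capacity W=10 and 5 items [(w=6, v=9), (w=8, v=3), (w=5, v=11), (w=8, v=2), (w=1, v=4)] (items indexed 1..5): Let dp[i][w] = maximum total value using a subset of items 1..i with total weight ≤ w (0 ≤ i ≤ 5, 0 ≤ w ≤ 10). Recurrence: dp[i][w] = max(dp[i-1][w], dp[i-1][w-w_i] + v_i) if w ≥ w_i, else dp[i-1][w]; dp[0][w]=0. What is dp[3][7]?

i\w   0   1   2   3   4   5   6   7   8   9  10
  0   0   0   0   0   0   0   0   0   0   0   0
  1   0   0   0   0   0   0   9   9   9   9   9
  2   0   0   0   0   0   0   9   9   9   9   9
  3   0   0   0   0   0  11  11  11  11  11  11
  4   0   0   0   0   0  11  11  11  11  11  11
  5   0   4   4   4   4  11  15  15  15  15  15

11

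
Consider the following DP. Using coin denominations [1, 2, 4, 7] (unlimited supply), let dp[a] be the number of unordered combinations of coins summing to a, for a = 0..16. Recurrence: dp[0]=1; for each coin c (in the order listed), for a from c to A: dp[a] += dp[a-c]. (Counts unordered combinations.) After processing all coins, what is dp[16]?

after  coin     0     1     2     3     4     5     6     7     8     9    10    11    12    13    14    15    16
          1     1     1     1     1     1     1     1     1     1     1     1     1     1     1     1     1     1
          2     1     1     2     2     3     3     4     4     5     5     6     6     7     7     8     8     9
          4     1     1     2     2     4     4     6     6     9     9    12    12    16    16    20    20    25
          7     1     1     2     2     4     4     6     7    10    11    14    16    20    22    27    30    36

36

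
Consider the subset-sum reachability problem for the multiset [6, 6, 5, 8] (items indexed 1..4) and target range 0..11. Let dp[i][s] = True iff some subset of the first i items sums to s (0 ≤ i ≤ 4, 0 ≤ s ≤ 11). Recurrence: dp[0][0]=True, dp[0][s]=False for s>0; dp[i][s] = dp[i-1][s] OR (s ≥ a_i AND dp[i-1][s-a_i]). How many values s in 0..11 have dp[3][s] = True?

4

i\s   0   1   2   3   4   5   6   7   8   9  10  11
  0   T   F   F   F   F   F   F   F   F   F   F   F
  1   T   F   F   F   F   F   T   F   F   F   F   F
  2   T   F   F   F   F   F   T   F   F   F   F   F
  3   T   F   F   F   F   T   T   F   F   F   F   T
  4   T   F   F   F   F   T   T   F   T   F   F   T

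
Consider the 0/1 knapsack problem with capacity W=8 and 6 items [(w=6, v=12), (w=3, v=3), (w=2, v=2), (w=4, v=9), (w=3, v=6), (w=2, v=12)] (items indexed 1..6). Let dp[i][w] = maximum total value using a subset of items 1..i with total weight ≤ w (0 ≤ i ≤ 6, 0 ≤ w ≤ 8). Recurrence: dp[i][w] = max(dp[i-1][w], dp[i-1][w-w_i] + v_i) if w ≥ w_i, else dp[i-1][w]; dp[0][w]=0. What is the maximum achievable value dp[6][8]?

i\w   0   1   2   3   4   5   6   7   8
  0   0   0   0   0   0   0   0   0   0
  1   0   0   0   0   0   0  12  12  12
  2   0   0   0   3   3   3  12  12  12
  3   0   0   2   3   3   5  12  12  14
  4   0   0   2   3   9   9  12  12  14
  5   0   0   2   6   9   9  12  15  15
  6   0   0  12  12  14  18  21  21  24

24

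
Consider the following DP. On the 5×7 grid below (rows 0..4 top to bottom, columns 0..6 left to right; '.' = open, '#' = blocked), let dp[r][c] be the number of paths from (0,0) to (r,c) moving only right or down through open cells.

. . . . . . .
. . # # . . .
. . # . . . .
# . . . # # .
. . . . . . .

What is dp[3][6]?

6

r\c   0   1   2   3   4   5   6
  0   1   1   1   1   1   1   1
  1   1   2   0   0   1   2   3
  2   1   3   0   0   1   3   6
  3   0   3   3   3   0   0   6
  4   0   3   6   9   9   9  15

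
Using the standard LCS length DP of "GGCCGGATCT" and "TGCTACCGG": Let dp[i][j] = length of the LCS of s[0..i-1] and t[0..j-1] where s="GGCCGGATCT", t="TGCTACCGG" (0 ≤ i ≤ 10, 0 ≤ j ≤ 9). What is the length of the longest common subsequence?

5

   ''  T  G  C  T  A  C  C  G  G
''  0  0  0  0  0  0  0  0  0  0
 G  0  0  1  1  1  1  1  1  1  1
 G  0  0  1  1  1  1  1  1  2  2
 C  0  0  1  2  2  2  2  2  2  2
 C  0  0  1  2  2  2  3  3  3  3
 G  0  0  1  2  2  2  3  3  4  4
 G  0  0  1  2  2  2  3  3  4  5
 A  0  0  1  2  2  3  3  3  4  5
 T  0  1  1  2  3  3  3  3  4  5
 C  0  1  1  2  3  3  4  4  4  5
 T  0  1  1  2  3  3  4  4  4  5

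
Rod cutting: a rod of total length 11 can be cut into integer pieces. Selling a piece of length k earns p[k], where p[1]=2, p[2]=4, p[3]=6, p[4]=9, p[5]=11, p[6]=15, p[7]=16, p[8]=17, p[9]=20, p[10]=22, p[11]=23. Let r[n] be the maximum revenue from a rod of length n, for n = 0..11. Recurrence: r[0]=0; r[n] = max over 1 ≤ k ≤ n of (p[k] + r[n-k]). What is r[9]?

   n    0    1    2    3    4    5    6    7    8    9   10   11
r[n]    0    2    4    6    9   11   15   17   19   21   24   26

21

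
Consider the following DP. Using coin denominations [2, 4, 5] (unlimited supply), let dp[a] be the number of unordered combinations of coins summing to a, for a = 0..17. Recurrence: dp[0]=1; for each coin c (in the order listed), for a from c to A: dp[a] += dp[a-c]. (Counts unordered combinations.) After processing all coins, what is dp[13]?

after  coin     0     1     2     3     4     5     6     7     8     9    10    11    12    13    14    15    16    17
          2     1     0     1     0     1     0     1     0     1     0     1     0     1     0     1     0     1     0
          4     1     0     1     0     2     0     2     0     3     0     3     0     4     0     4     0     5     0
          5     1     0     1     0     2     1     2     1     3     2     4     2     5     3     6     4     7     5

3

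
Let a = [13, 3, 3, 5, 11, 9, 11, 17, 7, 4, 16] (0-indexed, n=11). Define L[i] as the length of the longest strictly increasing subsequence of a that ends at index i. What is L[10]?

   i    0    1    2    3    4    5    6    7    8    9   10
a[i]   13    3    3    5   11    9   11   17    7    4   16
L[i]    1    1    1    2    3    3    4    5    3    2    5

5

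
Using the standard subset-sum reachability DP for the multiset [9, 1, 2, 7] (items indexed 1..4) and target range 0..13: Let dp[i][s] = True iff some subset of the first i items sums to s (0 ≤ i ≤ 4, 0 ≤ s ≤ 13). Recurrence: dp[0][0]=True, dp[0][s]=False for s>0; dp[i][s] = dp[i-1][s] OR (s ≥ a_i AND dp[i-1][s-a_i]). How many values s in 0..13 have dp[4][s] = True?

10

i\s   0   1   2   3   4   5   6   7   8   9  10  11  12  13
  0   T   F   F   F   F   F   F   F   F   F   F   F   F   F
  1   T   F   F   F   F   F   F   F   F   T   F   F   F   F
  2   T   T   F   F   F   F   F   F   F   T   T   F   F   F
  3   T   T   T   T   F   F   F   F   F   T   T   T   T   F
  4   T   T   T   T   F   F   F   T   T   T   T   T   T   F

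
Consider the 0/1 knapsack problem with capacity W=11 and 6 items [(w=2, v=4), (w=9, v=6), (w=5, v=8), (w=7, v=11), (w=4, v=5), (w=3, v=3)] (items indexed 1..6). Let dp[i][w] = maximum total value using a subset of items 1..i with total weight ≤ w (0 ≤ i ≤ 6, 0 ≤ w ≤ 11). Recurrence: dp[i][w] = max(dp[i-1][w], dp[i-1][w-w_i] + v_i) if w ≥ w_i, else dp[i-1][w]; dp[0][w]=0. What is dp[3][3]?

4

i\w   0   1   2   3   4   5   6   7   8   9  10  11
  0   0   0   0   0   0   0   0   0   0   0   0   0
  1   0   0   4   4   4   4   4   4   4   4   4   4
  2   0   0   4   4   4   4   4   4   4   6   6  10
  3   0   0   4   4   4   8   8  12  12  12  12  12
  4   0   0   4   4   4   8   8  12  12  15  15  15
  5   0   0   4   4   5   8   9  12  12  15  15  17
  6   0   0   4   4   5   8   9  12  12  15  15  17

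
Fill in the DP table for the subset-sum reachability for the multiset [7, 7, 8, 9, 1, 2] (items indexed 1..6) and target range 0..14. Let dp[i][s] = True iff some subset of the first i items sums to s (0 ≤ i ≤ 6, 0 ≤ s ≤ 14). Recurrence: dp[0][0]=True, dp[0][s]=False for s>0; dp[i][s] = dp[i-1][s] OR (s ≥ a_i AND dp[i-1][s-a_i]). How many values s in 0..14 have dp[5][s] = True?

7

i\s   0   1   2   3   4   5   6   7   8   9  10  11  12  13  14
  0   T   F   F   F   F   F   F   F   F   F   F   F   F   F   F
  1   T   F   F   F   F   F   F   T   F   F   F   F   F   F   F
  2   T   F   F   F   F   F   F   T   F   F   F   F   F   F   T
  3   T   F   F   F   F   F   F   T   T   F   F   F   F   F   T
  4   T   F   F   F   F   F   F   T   T   T   F   F   F   F   T
  5   T   T   F   F   F   F   F   T   T   T   T   F   F   F   T
  6   T   T   T   T   F   F   F   T   T   T   T   T   T   F   T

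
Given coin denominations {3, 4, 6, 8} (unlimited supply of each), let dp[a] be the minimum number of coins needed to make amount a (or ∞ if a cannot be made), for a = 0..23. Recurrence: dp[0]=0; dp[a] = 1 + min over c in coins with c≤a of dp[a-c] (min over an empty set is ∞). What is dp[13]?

3

 a  0  1  2  3  4  5  6  7  8  9 10 11 12 13 14 15 16 17 18 19 20 21 22 23
dp  0  -  -  1  1  -  1  2  1  2  2  2  2  3  2  3  2  3  3  3  3  4  3  4
(- denotes ∞ / unreachable)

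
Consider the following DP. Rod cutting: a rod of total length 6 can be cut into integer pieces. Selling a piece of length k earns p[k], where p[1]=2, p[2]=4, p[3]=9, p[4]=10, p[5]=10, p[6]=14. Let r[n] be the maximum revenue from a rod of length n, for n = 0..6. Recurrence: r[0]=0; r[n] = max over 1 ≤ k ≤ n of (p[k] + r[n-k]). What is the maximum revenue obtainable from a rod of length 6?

18

   n    0    1    2    3    4    5    6
r[n]    0    2    4    9   11   13   18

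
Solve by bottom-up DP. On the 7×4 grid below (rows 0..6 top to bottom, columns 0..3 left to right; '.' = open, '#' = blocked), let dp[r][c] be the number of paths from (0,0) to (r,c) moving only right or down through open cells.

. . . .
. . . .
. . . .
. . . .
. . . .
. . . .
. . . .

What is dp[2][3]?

10

r\c   0   1   2   3
  0   1   1   1   1
  1   1   2   3   4
  2   1   3   6  10
  3   1   4  10  20
  4   1   5  15  35
  5   1   6  21  56
  6   1   7  28  84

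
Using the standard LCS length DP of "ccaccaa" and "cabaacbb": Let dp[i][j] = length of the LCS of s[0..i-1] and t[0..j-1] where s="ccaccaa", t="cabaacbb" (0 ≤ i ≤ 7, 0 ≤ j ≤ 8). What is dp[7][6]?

   ''  c  a  b  a  a  c  b  b
''  0  0  0  0  0  0  0  0  0
 c  0  1  1  1  1  1  1  1  1
 c  0  1  1  1  1  1  2  2  2
 a  0  1  2  2  2  2  2  2  2
 c  0  1  2  2  2  2  3  3  3
 c  0  1  2  2  2  2  3  3  3
 a  0  1  2  2  3  3  3  3  3
 a  0  1  2  2  3  4  4  4  4

4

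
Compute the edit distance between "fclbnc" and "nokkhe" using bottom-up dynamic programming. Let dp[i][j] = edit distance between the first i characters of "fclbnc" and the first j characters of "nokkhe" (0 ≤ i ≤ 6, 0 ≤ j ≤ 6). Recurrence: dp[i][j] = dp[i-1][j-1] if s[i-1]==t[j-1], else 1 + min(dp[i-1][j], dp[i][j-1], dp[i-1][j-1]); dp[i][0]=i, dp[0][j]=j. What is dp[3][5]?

5

   ''  n  o  k  k  h  e
''  0  1  2  3  4  5  6
 f  1  1  2  3  4  5  6
 c  2  2  2  3  4  5  6
 l  3  3  3  3  4  5  6
 b  4  4  4  4  4  5  6
 n  5  4  5  5  5  5  6
 c  6  5  5  6  6  6  6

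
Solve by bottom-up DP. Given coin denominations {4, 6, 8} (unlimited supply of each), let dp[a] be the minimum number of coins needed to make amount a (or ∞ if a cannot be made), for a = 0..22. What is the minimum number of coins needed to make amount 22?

3

 a  0  1  2  3  4  5  6  7  8  9 10 11 12 13 14 15 16 17 18 19 20 21 22
dp  0  -  -  -  1  -  1  -  1  -  2  -  2  -  2  -  2  -  3  -  3  -  3
(- denotes ∞ / unreachable)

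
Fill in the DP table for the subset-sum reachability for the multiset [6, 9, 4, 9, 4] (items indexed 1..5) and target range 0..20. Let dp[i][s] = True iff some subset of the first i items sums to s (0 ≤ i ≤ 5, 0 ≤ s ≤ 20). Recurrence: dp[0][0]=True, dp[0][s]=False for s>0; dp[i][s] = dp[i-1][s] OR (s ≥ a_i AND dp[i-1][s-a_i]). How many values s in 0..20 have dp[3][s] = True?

i\s   0   1   2   3   4   5   6   7   8   9  10  11  12  13  14  15  16  17  18  19  20
  0   T   F   F   F   F   F   F   F   F   F   F   F   F   F   F   F   F   F   F   F   F
  1   T   F   F   F   F   F   T   F   F   F   F   F   F   F   F   F   F   F   F   F   F
  2   T   F   F   F   F   F   T   F   F   T   F   F   F   F   F   T   F   F   F   F   F
  3   T   F   F   F   T   F   T   F   F   T   T   F   F   T   F   T   F   F   F   T   F
  4   T   F   F   F   T   F   T   F   F   T   T   F   F   T   F   T   F   F   T   T   F
  5   T   F   F   F   T   F   T   F   T   T   T   F   F   T   T   T   F   T   T   T   F

8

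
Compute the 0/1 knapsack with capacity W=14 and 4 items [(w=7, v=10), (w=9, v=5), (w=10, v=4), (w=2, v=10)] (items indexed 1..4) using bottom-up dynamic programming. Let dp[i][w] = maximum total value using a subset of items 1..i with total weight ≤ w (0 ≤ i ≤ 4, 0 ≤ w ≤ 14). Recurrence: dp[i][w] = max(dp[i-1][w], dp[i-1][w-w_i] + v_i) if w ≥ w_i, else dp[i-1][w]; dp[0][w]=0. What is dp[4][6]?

10

i\w   0   1   2   3   4   5   6   7   8   9  10  11  12  13  14
  0   0   0   0   0   0   0   0   0   0   0   0   0   0   0   0
  1   0   0   0   0   0   0   0  10  10  10  10  10  10  10  10
  2   0   0   0   0   0   0   0  10  10  10  10  10  10  10  10
  3   0   0   0   0   0   0   0  10  10  10  10  10  10  10  10
  4   0   0  10  10  10  10  10  10  10  20  20  20  20  20  20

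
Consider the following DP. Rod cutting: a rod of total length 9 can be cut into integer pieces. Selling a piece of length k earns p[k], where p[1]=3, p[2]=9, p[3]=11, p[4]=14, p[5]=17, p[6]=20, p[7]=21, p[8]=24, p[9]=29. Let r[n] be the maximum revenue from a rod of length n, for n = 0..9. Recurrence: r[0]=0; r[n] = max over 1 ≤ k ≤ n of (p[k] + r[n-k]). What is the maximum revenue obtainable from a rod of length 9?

   n    0    1    2    3    4    5    6    7    8    9
r[n]    0    3    9   12   18   21   27   30   36   39

39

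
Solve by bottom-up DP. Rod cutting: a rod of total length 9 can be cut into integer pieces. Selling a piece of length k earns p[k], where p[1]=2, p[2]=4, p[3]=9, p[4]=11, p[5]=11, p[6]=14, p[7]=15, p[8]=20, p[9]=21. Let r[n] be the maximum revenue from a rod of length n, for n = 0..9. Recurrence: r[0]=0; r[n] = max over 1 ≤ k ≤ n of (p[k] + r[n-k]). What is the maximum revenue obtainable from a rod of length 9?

   n    0    1    2    3    4    5    6    7    8    9
r[n]    0    2    4    9   11   13   18   20   22   27

27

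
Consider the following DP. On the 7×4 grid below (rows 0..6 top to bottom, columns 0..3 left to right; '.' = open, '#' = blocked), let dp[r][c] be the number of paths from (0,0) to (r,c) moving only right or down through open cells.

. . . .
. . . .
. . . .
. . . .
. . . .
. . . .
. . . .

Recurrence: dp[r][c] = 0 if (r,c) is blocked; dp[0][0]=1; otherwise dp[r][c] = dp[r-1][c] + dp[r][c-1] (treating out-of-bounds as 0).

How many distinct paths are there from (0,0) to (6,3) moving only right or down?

r\c   0   1   2   3
  0   1   1   1   1
  1   1   2   3   4
  2   1   3   6  10
  3   1   4  10  20
  4   1   5  15  35
  5   1   6  21  56
  6   1   7  28  84

84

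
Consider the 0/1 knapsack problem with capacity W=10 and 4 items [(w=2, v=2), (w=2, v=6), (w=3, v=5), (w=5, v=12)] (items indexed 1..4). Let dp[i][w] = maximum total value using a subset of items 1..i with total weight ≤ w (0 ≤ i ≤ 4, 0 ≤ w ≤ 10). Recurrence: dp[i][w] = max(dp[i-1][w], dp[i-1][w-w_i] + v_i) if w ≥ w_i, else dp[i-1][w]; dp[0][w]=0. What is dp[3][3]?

i\w   0   1   2   3   4   5   6   7   8   9  10
  0   0   0   0   0   0   0   0   0   0   0   0
  1   0   0   2   2   2   2   2   2   2   2   2
  2   0   0   6   6   8   8   8   8   8   8   8
  3   0   0   6   6   8  11  11  13  13  13  13
  4   0   0   6   6   8  12  12  18  18  20  23

6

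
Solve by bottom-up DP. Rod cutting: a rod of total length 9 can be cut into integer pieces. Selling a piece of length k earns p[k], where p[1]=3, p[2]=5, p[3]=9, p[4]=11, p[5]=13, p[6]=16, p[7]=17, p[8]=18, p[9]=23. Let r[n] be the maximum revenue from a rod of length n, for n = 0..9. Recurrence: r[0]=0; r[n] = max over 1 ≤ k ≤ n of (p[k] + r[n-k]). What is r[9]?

   n    0    1    2    3    4    5    6    7    8    9
r[n]    0    3    6    9   12   15   18   21   24   27

27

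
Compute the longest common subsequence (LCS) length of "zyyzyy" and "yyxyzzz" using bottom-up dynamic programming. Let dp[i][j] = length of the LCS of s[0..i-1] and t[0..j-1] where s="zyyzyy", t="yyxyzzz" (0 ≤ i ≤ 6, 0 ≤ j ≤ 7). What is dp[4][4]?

2

   ''  y  y  x  y  z  z  z
''  0  0  0  0  0  0  0  0
 z  0  0  0  0  0  1  1  1
 y  0  1  1  1  1  1  1  1
 y  0  1  2  2  2  2  2  2
 z  0  1  2  2  2  3  3  3
 y  0  1  2  2  3  3  3  3
 y  0  1  2  2  3  3  3  3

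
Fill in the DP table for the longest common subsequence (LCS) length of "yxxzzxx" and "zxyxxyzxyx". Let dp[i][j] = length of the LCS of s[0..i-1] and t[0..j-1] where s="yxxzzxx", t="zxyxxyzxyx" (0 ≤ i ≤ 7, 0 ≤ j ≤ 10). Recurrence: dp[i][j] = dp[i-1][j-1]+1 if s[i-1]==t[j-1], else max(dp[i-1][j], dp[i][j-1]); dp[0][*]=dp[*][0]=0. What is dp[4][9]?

4

   ''  z  x  y  x  x  y  z  x  y  x
''  0  0  0  0  0  0  0  0  0  0  0
 y  0  0  0  1  1  1  1  1  1  1  1
 x  0  0  1  1  2  2  2  2  2  2  2
 x  0  0  1  1  2  3  3  3  3  3  3
 z  0  1  1  1  2  3  3  4  4  4  4
 z  0  1  1  1  2  3  3  4  4  4  4
 x  0  1  2  2  2  3  3  4  5  5  5
 x  0  1  2  2  3  3  3  4  5  5  6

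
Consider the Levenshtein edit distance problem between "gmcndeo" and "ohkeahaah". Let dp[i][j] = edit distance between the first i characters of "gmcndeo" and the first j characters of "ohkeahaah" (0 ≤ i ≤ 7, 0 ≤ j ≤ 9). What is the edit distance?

   ''  o  h  k  e  a  h  a  a  h
''  0  1  2  3  4  5  6  7  8  9
 g  1  1  2  3  4  5  6  7  8  9
 m  2  2  2  3  4  5  6  7  8  9
 c  3  3  3  3  4  5  6  7  8  9
 n  4  4  4  4  4  5  6  7  8  9
 d  5  5  5  5  5  5  6  7  8  9
 e  6  6  6  6  5  6  6  7  8  9
 o  7  6  7  7  6  6  7  7  8  9

9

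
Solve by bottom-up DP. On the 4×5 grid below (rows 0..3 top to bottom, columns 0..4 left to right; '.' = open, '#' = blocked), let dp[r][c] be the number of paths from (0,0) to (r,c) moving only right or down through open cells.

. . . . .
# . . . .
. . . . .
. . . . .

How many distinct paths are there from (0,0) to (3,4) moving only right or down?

20

r\c   0   1   2   3   4
  0   1   1   1   1   1
  1   0   1   2   3   4
  2   0   1   3   6  10
  3   0   1   4  10  20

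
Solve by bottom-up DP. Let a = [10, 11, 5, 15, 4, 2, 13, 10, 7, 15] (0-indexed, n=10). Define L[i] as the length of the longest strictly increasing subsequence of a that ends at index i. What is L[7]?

   i    0    1    2    3    4    5    6    7    8    9
a[i]   10   11    5   15    4    2   13   10    7   15
L[i]    1    2    1    3    1    1    3    2    2    4

2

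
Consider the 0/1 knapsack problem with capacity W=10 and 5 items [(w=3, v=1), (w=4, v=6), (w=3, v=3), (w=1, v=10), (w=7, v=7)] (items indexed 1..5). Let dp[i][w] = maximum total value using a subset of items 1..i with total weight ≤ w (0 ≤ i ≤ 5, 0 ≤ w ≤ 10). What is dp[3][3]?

3

i\w   0   1   2   3   4   5   6   7   8   9  10
  0   0   0   0   0   0   0   0   0   0   0   0
  1   0   0   0   1   1   1   1   1   1   1   1
  2   0   0   0   1   6   6   6   7   7   7   7
  3   0   0   0   3   6   6   6   9   9   9  10
  4   0  10  10  10  13  16  16  16  19  19  19
  5   0  10  10  10  13  16  16  16  19  19  19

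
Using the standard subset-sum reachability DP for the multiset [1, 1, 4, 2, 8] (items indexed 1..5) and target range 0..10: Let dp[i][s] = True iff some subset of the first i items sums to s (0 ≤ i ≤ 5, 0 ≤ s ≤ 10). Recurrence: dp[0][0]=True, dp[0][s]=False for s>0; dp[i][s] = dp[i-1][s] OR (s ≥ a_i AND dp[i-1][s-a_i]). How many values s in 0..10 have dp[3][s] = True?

i\s   0   1   2   3   4   5   6   7   8   9  10
  0   T   F   F   F   F   F   F   F   F   F   F
  1   T   T   F   F   F   F   F   F   F   F   F
  2   T   T   T   F   F   F   F   F   F   F   F
  3   T   T   T   F   T   T   T   F   F   F   F
  4   T   T   T   T   T   T   T   T   T   F   F
  5   T   T   T   T   T   T   T   T   T   T   T

6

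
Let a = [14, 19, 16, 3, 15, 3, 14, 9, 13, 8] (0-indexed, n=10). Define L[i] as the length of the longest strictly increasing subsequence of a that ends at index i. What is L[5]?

   i    0    1    2    3    4    5    6    7    8    9
a[i]   14   19   16    3   15    3   14    9   13    8
L[i]    1    2    2    1    2    1    2    2    3    2

1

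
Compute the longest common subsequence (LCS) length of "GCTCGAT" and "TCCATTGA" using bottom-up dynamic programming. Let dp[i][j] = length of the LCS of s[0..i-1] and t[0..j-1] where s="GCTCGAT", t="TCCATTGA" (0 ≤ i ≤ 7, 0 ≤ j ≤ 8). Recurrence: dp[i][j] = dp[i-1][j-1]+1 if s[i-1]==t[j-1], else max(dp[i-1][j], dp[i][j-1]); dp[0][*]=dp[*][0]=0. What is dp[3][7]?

   ''  T  C  C  A  T  T  G  A
''  0  0  0  0  0  0  0  0  0
 G  0  0  0  0  0  0  0  1  1
 C  0  0  1  1  1  1  1  1  1
 T  0  1  1  1  1  2  2  2  2
 C  0  1  2  2  2  2  2  2  2
 G  0  1  2  2  2  2  2  3  3
 A  0  1  2  2  3  3  3  3  4
 T  0  1  2  2  3  4  4  4  4

2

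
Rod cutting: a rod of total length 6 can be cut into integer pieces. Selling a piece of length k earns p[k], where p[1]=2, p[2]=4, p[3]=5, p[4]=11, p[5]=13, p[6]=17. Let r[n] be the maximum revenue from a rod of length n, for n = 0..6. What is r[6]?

   n    0    1    2    3    4    5    6
r[n]    0    2    4    6   11   13   17

17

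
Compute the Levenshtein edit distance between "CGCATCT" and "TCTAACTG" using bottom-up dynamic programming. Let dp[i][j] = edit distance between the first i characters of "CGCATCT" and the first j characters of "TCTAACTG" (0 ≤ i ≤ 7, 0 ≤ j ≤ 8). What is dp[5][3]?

3

   ''  T  C  T  A  A  C  T  G
''  0  1  2  3  4  5  6  7  8
 C  1  1  1  2  3  4  5  6  7
 G  2  2  2  2  3  4  5  6  6
 C  3  3  2  3  3  4  4  5  6
 A  4  4  3  3  3  3  4  5  6
 T  5  4  4  3  4  4  4  4  5
 C  6  5  4  4  4  5  4  5  5
 T  7  6  5  4  5  5  5  4  5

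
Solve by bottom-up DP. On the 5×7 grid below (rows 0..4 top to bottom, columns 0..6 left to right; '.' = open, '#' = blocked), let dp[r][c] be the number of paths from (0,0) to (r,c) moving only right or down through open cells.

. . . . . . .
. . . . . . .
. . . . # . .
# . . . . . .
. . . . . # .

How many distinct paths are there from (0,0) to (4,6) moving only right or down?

r\c   0   1   2   3   4   5   6
  0   1   1   1   1   1   1   1
  1   1   2   3   4   5   6   7
  2   1   3   6  10   0   6  13
  3   0   3   9  19  19  25  38
  4   0   3  12  31  50   0  38

38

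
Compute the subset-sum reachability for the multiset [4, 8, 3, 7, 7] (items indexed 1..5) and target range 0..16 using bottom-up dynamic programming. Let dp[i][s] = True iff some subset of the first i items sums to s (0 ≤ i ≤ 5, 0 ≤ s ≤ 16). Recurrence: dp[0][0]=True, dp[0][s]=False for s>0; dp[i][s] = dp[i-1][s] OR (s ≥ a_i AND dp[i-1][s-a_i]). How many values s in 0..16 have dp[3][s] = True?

i\s   0   1   2   3   4   5   6   7   8   9  10  11  12  13  14  15  16
  0   T   F   F   F   F   F   F   F   F   F   F   F   F   F   F   F   F
  1   T   F   F   F   T   F   F   F   F   F   F   F   F   F   F   F   F
  2   T   F   F   F   T   F   F   F   T   F   F   F   T   F   F   F   F
  3   T   F   F   T   T   F   F   T   T   F   F   T   T   F   F   T   F
  4   T   F   F   T   T   F   F   T   T   F   T   T   T   F   T   T   F
  5   T   F   F   T   T   F   F   T   T   F   T   T   T   F   T   T   F

8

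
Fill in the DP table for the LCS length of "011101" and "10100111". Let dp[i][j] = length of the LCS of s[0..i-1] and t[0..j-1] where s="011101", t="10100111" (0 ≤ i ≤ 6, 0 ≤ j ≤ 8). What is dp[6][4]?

3

   ''  1  0  1  0  0  1  1  1
''  0  0  0  0  0  0  0  0  0
 0  0  0  1  1  1  1  1  1  1
 1  0  1  1  2  2  2  2  2  2
 1  0  1  1  2  2  2  3  3  3
 1  0  1  1  2  2  2  3  4  4
 0  0  1  2  2  3  3  3  4  4
 1  0  1  2  3  3  3  4  4  5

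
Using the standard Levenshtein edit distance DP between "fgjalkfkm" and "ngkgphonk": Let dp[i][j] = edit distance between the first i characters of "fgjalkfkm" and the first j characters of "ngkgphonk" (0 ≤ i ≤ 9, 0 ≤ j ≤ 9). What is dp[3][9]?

8

   ''  n  g  k  g  p  h  o  n  k
''  0  1  2  3  4  5  6  7  8  9
 f  1  1  2  3  4  5  6  7  8  9
 g  2  2  1  2  3  4  5  6  7  8
 j  3  3  2  2  3  4  5  6  7  8
 a  4  4  3  3  3  4  5  6  7  8
 l  5  5  4  4  4  4  5  6  7  8
 k  6  6  5  4  5  5  5  6  7  7
 f  7  7  6  5  5  6  6  6  7  8
 k  8  8  7  6  6  6  7  7  7  7
 m  9  9  8  7  7  7  7  8  8  8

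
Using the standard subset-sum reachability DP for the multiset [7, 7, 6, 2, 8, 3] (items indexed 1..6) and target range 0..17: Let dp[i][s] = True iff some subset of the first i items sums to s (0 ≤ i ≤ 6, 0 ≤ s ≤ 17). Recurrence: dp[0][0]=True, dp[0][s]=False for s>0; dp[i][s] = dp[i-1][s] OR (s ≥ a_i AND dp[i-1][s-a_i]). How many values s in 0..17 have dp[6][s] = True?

i\s   0   1   2   3   4   5   6   7   8   9  10  11  12  13  14  15  16  17
  0   T   F   F   F   F   F   F   F   F   F   F   F   F   F   F   F   F   F
  1   T   F   F   F   F   F   F   T   F   F   F   F   F   F   F   F   F   F
  2   T   F   F   F   F   F   F   T   F   F   F   F   F   F   T   F   F   F
  3   T   F   F   F   F   F   T   T   F   F   F   F   F   T   T   F   F   F
  4   T   F   T   F   F   F   T   T   T   T   F   F   F   T   T   T   T   F
  5   T   F   T   F   F   F   T   T   T   T   T   F   F   T   T   T   T   T
  6   T   F   T   T   F   T   T   T   T   T   T   T   T   T   T   T   T   T

16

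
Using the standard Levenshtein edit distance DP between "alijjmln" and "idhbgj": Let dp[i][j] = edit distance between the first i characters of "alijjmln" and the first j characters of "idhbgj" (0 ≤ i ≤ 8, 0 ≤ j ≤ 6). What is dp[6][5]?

   ''  i  d  h  b  g  j
''  0  1  2  3  4  5  6
 a  1  1  2  3  4  5  6
 l  2  2  2  3  4  5  6
 i  3  2  3  3  4  5  6
 j  4  3  3  4  4  5  5
 j  5  4  4  4  5  5  5
 m  6  5  5  5  5  6  6
 l  7  6  6  6  6  6  7
 n  8  7  7  7  7  7  7

6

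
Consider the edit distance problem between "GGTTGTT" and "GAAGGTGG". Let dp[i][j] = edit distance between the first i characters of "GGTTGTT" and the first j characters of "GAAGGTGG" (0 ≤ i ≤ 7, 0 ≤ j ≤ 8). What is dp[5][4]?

3

   ''  G  A  A  G  G  T  G  G
''  0  1  2  3  4  5  6  7  8
 G  1  0  1  2  3  4  5  6  7
 G  2  1  1  2  2  3  4  5  6
 T  3  2  2  2  3  3  3  4  5
 T  4  3  3  3  3  4  3  4  5
 G  5  4  4  4  3  3  4  3  4
 T  6  5  5  5  4  4  3  4  4
 T  7  6  6  6  5  5  4  4  5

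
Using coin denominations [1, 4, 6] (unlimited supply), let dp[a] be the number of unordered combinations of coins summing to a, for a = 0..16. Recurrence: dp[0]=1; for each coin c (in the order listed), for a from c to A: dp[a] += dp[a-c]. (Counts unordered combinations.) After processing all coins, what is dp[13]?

after  coin     0     1     2     3     4     5     6     7     8     9    10    11    12    13    14    15    16
          1     1     1     1     1     1     1     1     1     1     1     1     1     1     1     1     1     1
          4     1     1     1     1     2     2     2     2     3     3     3     3     4     4     4     4     5
          6     1     1     1     1     2     2     3     3     4     4     5     5     7     7     8     8    10

7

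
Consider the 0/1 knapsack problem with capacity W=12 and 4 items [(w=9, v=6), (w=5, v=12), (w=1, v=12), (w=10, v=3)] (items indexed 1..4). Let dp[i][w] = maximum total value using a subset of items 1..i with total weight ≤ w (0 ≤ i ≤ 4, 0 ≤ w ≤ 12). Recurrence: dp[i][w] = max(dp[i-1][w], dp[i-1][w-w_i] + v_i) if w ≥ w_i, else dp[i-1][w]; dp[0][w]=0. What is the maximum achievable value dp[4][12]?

24

i\w   0   1   2   3   4   5   6   7   8   9  10  11  12
  0   0   0   0   0   0   0   0   0   0   0   0   0   0
  1   0   0   0   0   0   0   0   0   0   6   6   6   6
  2   0   0   0   0   0  12  12  12  12  12  12  12  12
  3   0  12  12  12  12  12  24  24  24  24  24  24  24
  4   0  12  12  12  12  12  24  24  24  24  24  24  24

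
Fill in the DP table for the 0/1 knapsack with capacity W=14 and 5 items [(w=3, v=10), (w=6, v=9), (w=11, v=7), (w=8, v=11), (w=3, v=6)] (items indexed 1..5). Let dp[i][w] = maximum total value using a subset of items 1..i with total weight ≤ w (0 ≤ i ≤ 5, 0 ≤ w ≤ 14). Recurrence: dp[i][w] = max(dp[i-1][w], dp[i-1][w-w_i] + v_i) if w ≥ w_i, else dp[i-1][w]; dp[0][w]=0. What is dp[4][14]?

i\w   0   1   2   3   4   5   6   7   8   9  10  11  12  13  14
  0   0   0   0   0   0   0   0   0   0   0   0   0   0   0   0
  1   0   0   0  10  10  10  10  10  10  10  10  10  10  10  10
  2   0   0   0  10  10  10  10  10  10  19  19  19  19  19  19
  3   0   0   0  10  10  10  10  10  10  19  19  19  19  19  19
  4   0   0   0  10  10  10  10  10  11  19  19  21  21  21  21
  5   0   0   0  10  10  10  16  16  16  19  19  21  25  25  27

21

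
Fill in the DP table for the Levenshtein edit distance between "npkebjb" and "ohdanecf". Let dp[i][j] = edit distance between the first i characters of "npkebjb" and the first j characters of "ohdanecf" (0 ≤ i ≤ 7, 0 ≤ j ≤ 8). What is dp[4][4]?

   ''  o  h  d  a  n  e  c  f
''  0  1  2  3  4  5  6  7  8
 n  1  1  2  3  4  4  5  6  7
 p  2  2  2  3  4  5  5  6  7
 k  3  3  3  3  4  5  6  6  7
 e  4  4  4  4  4  5  5  6  7
 b  5  5  5  5  5  5  6  6  7
 j  6  6  6  6  6  6  6  7  7
 b  7  7  7  7  7  7  7  7  8

4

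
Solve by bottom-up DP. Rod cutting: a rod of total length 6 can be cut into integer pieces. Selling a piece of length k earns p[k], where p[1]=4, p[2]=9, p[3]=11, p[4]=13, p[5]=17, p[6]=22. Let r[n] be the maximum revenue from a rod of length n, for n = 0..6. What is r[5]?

22

   n    0    1    2    3    4    5    6
r[n]    0    4    9   13   18   22   27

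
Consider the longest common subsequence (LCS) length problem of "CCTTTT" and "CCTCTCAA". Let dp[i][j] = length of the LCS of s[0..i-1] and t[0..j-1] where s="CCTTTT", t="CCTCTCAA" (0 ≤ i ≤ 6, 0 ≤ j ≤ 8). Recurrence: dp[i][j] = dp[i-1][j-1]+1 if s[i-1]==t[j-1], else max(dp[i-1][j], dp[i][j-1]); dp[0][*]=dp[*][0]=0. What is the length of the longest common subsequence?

4

   ''  C  C  T  C  T  C  A  A
''  0  0  0  0  0  0  0  0  0
 C  0  1  1  1  1  1  1  1  1
 C  0  1  2  2  2  2  2  2  2
 T  0  1  2  3  3  3  3  3  3
 T  0  1  2  3  3  4  4  4  4
 T  0  1  2  3  3  4  4  4  4
 T  0  1  2  3  3  4  4  4  4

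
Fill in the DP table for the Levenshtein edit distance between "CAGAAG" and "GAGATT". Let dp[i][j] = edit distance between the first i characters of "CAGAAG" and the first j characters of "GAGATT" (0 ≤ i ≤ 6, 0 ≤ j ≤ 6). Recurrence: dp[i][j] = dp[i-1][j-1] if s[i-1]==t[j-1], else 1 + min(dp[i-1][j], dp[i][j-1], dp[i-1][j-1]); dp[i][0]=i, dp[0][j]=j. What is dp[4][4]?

1

   ''  G  A  G  A  T  T
''  0  1  2  3  4  5  6
 C  1  1  2  3  4  5  6
 A  2  2  1  2  3  4  5
 G  3  2  2  1  2  3  4
 A  4  3  2  2  1  2  3
 A  5  4  3  3  2  2  3
 G  6  5  4  3  3  3  3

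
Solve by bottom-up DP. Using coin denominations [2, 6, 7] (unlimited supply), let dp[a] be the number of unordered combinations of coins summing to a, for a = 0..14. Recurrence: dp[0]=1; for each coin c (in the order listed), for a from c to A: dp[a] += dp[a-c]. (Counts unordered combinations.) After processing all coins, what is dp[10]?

after  coin     0     1     2     3     4     5     6     7     8     9    10    11    12    13    14
          2     1     0     1     0     1     0     1     0     1     0     1     0     1     0     1
          6     1     0     1     0     1     0     2     0     2     0     2     0     3     0     3
          7     1     0     1     0     1     0     2     1     2     1     2     1     3     2     4

2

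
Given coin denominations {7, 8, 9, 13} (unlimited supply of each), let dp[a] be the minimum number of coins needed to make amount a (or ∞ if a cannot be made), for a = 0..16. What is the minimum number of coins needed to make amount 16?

 a  0  1  2  3  4  5  6  7  8  9 10 11 12 13 14 15 16
dp  0  -  -  -  -  -  -  1  1  1  -  -  -  1  2  2  2
(- denotes ∞ / unreachable)

2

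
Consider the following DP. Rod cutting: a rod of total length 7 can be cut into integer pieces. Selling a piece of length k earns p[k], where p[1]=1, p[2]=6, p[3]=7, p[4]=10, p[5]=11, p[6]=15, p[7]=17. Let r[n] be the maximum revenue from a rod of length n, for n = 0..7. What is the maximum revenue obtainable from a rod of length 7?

19

   n    0    1    2    3    4    5    6    7
r[n]    0    1    6    7   12   13   18   19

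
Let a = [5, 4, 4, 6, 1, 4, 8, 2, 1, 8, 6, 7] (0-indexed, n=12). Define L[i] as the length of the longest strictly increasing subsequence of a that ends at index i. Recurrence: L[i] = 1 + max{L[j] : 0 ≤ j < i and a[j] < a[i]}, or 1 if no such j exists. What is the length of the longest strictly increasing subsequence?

4

   i    0    1    2    3    4    5    6    7    8    9   10   11
a[i]    5    4    4    6    1    4    8    2    1    8    6    7
L[i]    1    1    1    2    1    2    3    2    1    3    3    4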